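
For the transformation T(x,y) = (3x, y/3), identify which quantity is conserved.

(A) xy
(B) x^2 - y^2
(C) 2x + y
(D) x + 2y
A

An expression E(x,y) is invariant under T if E(T(x,y)) = E(x,y). Here T(x,y) = (3x, y/3).
Substitute the transformed coordinates into each option and compare with the original:
(A) xy  ->  (3x)(y/3) = xy   [equals xy: invariant]
(B) x^2 - y^2  ->  (3x)^2 - (y/3)^2 = 9x^2 - y^2/9   [differs from x^2 - y^2: not invariant]
(C) 2x + y  ->  2(3x) + (y/3) = 6x + y/3   [differs from 2x + y: not invariant]
(D) x + 2y  ->  (3x) + 2(y/3) = 3x + 2y/3   [differs from x + 2y: not invariant]

Only option (A), xy, is unchanged by the transformation.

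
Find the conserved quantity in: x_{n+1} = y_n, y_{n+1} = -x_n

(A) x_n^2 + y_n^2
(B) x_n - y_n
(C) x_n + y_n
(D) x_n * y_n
A

For the recurrence x_{n+1} = y_n, y_{n+1} = -x_n:

x_{n+1}^2 + y_{n+1}^2 = y_n^2 + (-x_n)^2 = x_n^2 + y_n^2
The sum of squares is conserved (like energy in a harmonic oscillator).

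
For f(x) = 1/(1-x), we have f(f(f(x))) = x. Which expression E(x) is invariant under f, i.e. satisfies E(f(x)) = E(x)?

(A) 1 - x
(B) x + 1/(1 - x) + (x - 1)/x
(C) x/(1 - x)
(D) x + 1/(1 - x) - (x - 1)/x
B

Replace x by f(x) = 1/(1 - x) in each option and simplify. As a quick numerical cross-check, also compare E(5) with E(f(5)) = E(-1/4).

(A) 1 - x  ->  1 - (1/(1 - x)) = x/(x - 1); check: E(5) = -4 but E(-1/4) = 5/4.   [not invariant]
(B) x + 1/(1 - x) + (x - 1)/x  ->  (1/(1 - x)) + 1/(1 - (1/(1 - x))) + ((1/(1 - x)) - 1)/(1/(1 - x)), which simplifies back to x + 1/(1 - x) + (x - 1)/x; check: E(5) = 111/20, E(-1/4) = 111/20.   [invariant]
(C) x/(1 - x)  ->  (1/(1 - x))/(1 - (1/(1 - x))) = -1/x; check: E(5) = -5/4 but E(-1/4) = -1/5.   [not invariant]
(D) x + 1/(1 - x) - (x - 1)/x  ->  (1/(1 - x)) + 1/(1 - (1/(1 - x))) - ((1/(1 - x)) - 1)/(1/(1 - x)) = (x^2(1 - x) - x + (x - 1)^2)/(x(x - 1)); check: E(5) = 79/20 but E(-1/4) = -89/20.   [not invariant]

Only (B) is unchanged. Indeed f(f(x)) = 1/(1 - 1/(1-x)) = (1-x)/(-x) = (x-1)/x, so E(x) = x + f(x) + f(f(x)) is the sum over the whole 3-cycle; applying f just permutes the three terms cyclically (x -> f(x) -> f(f(x)) -> x), leaving the sum unchanged.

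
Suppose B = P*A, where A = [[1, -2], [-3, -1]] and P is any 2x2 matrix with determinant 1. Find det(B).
-7

By the multiplicative property of determinants, det(B) = det(P*A) = det(P) * det(A) = det(A),
so the determinant is invariant under multiplication by any determinant-1 matrix; we just need det(A).

det(A) = (1)(-1) - (-2)(-3) = -1 - 6 = -7

Therefore det(B) = 1 * (-7) = -7.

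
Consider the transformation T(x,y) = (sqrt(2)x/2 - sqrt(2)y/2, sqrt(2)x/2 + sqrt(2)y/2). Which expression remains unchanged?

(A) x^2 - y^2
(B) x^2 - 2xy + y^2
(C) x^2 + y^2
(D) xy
C

An expression E(x,y) is invariant under T if E(T(x,y)) = E(x,y). Here T(x,y) = (sqrt(2)x/2 - sqrt(2)y/2, sqrt(2)x/2 + sqrt(2)y/2).
Substitute the transformed coordinates into each option and compare with the original:
(A) x^2 - y^2  ->  (sqrt(2)x/2 - sqrt(2)y/2)^2 - (sqrt(2)x/2 + sqrt(2)y/2)^2 = -2xy   [differs from x^2 - y^2: not invariant]
(B) x^2 - 2xy + y^2  ->  (sqrt(2)x/2 - sqrt(2)y/2)^2 - 2(sqrt(2)x/2 - sqrt(2)y/2)(sqrt(2)x/2 + sqrt(2)y/2) + (sqrt(2)x/2 + sqrt(2)y/2)^2 = 2y^2   [differs from x^2 - 2xy + y^2: not invariant]
(C) x^2 + y^2  ->  (sqrt(2)x/2 - sqrt(2)y/2)^2 + (sqrt(2)x/2 + sqrt(2)y/2)^2 = x^2 + y^2   [equals x^2 + y^2: invariant]
(D) xy  ->  (sqrt(2)x/2 - sqrt(2)y/2)(sqrt(2)x/2 + sqrt(2)y/2) = x^2/2 - y^2/2   [differs from xy: not invariant]

Only option (C), x^2 + y^2, is unchanged by the transformation.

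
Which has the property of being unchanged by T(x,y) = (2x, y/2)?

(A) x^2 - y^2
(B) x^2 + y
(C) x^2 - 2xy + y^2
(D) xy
D

An expression E(x,y) is invariant under T if E(T(x,y)) = E(x,y). Here T(x,y) = (2x, y/2).
Substitute the transformed coordinates into each option and compare with the original:
(A) x^2 - y^2  ->  (2x)^2 - (y/2)^2 = 4x^2 - y^2/4   [differs from x^2 - y^2: not invariant]
(B) x^2 + y  ->  (2x)^2 + (y/2) = 4x^2 + y/2   [differs from x^2 + y: not invariant]
(C) x^2 - 2xy + y^2  ->  (2x)^2 - 2(2x)(y/2) + (y/2)^2 = 4x^2 - 2xy + y^2/4   [differs from x^2 - 2xy + y^2: not invariant]
(D) xy  ->  (2x)(y/2) = xy   [equals xy: invariant]

Only option (D), xy, is unchanged by the transformation.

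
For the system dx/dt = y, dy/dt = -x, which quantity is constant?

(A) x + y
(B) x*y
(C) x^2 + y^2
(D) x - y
C

A first integral I satisfies dI/dt = 0 along every solution. Differentiate each option and use the equation of motion:
(A) d/dt[x + y] = y + (-x) = y - x, not identically 0
(B) d/dt[x*y] = (dx/dt)y + x(dy/dt) = y^2 - x^2, not identically 0
(C) d/dt[x^2 + y^2] = 2x*dx/dt + 2y*dy/dt = 2x*y + 2y*(-x) = 0
(D) d/dt[x - y] = y - (-x) = x + y, not identically 0

Only (C) has zero time-derivative. So x^2 + y^2 (the squared radius; trajectories are circles) is the conserved quantity.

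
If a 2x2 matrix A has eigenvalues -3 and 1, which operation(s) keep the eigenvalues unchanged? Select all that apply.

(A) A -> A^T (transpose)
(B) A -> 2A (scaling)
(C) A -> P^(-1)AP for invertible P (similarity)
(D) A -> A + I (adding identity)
A and C

Eigenvalues are preserved by:
1. Similarity transformations: A -> P^(-1)AP (same characteristic polynomial)
2. Transpose: A^T has the same eigenvalues as A

Eigenvalues are NOT preserved by:
- Adding identity: eigenvalues become -3+1, 1+1
- Scaling: eigenvalues become -6, 2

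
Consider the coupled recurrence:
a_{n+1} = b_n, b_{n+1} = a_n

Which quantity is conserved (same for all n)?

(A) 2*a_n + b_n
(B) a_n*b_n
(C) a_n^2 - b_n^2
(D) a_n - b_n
B

Replace a_n by a_{n+1} = b_n and b_n by b_{n+1} = a_n in each option and simplify:
(A) 2*a_n + b_n  ->  2*(b_n) + (a_n) = a_n + 2*b_n   [not conserved]
(B) a_n*b_n  ->  (b_n)*(a_n) = a_n*b_n   [conserved]
(C) a_n^2 - b_n^2  ->  (b_n)^2 - (a_n)^2 = -a_n^2 + b_n^2   [not conserved]
(D) a_n - b_n  ->  (b_n) - (a_n) = -a_n + b_n   [not conserved]

Only (B) a_n*b_n returns to itself after one step, so it is the conserved quantity.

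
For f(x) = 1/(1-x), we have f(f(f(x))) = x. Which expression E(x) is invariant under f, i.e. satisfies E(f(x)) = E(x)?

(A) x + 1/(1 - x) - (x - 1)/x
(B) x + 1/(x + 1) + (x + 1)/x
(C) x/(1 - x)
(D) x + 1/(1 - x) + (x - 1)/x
D

Replace x by f(x) = 1/(1 - x) in each option and simplify. As a quick numerical cross-check, also compare E(4) with E(f(4)) = E(-1/3).

(A) x + 1/(1 - x) - (x - 1)/x  ->  (1/(1 - x)) + 1/(1 - (1/(1 - x))) - ((1/(1 - x)) - 1)/(1/(1 - x)) = (x^2(1 - x) - x + (x - 1)^2)/(x(x - 1)); check: E(4) = 35/12 but E(-1/3) = -43/12.   [not invariant]
(B) x + 1/(x + 1) + (x + 1)/x  ->  (1/(1 - x)) + 1/((1/(1 - x)) + 1) + ((1/(1 - x)) + 1)/(1/(1 - x)) = (-x^3 + 6x^2 - 11x + 7)/(x^2 - 3x + 2); check: E(4) = 109/20 but E(-1/3) = -5/6.   [not invariant]
(C) x/(1 - x)  ->  (1/(1 - x))/(1 - (1/(1 - x))) = -1/x; check: E(4) = -4/3 but E(-1/3) = -1/4.   [not invariant]
(D) x + 1/(1 - x) + (x - 1)/x  ->  (1/(1 - x)) + 1/(1 - (1/(1 - x))) + ((1/(1 - x)) - 1)/(1/(1 - x)), which simplifies back to x + 1/(1 - x) + (x - 1)/x; check: E(4) = 53/12, E(-1/3) = 53/12.   [invariant]

Only (D) is unchanged. Indeed f(f(x)) = 1/(1 - 1/(1-x)) = (1-x)/(-x) = (x-1)/x, so E(x) = x + f(x) + f(f(x)) is the sum over the whole 3-cycle; applying f just permutes the three terms cyclically (x -> f(x) -> f(f(x)) -> x), leaving the sum unchanged.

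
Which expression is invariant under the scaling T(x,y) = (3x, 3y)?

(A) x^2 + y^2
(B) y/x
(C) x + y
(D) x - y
B

Under the uniform scaling T(x,y) = (3x, 3y):
Substitute the transformed coordinates into each option and compare with the original:
(A) x^2 + y^2  ->  (3x)^2 + (3y)^2 = 9x^2 + 9y^2   [differs from x^2 + y^2: not invariant]
(B) y/x  ->  (3y)/(3x) = y/x   [equals y/x: invariant]
(C) x + y  ->  (3x) + (3y) = 3x + 3y   [differs from x + y: not invariant]
(D) x - y  ->  (3x) - (3y) = 3x - 3y   [differs from x - y: not invariant]

Only option (B), y/x, is unchanged by the transformation.
The common factor 3 cancels in a ratio of coordinates, while sums, products and sums of squares pick up factors of 3 or 9.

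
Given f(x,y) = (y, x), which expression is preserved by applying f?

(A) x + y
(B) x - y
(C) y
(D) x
A

For f(x,y) = (y, x):
After applying f: x' = y, y' = x. So x' + y' = y + x = x + y.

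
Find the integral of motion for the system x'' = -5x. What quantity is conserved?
E = (x')^2 + 5x^2

Multiply the equation by x':
x' * x'' = -5x * x'
The left side is d/dt[(x')^2/2] and the right side is d/dt[-5x^2/2], so
d/dt[(x')^2/2 + 5x^2/2] = 0, i.e. (x')^2/2 + 5x^2/2 = constant.
Multiplying by 2, the integral of motion is E = (x')^2 + 5x^2.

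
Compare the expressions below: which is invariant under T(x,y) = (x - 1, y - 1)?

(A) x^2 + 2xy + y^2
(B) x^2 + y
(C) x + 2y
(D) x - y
D

An expression E(x,y) is invariant under T if E(T(x,y)) = E(x,y). Here T(x,y) = (x - 1, y - 1).
Substitute the transformed coordinates into each option and compare with the original:
(A) x^2 + 2xy + y^2  ->  (x - 1)^2 + 2(x - 1)(y - 1) + (y - 1)^2 = x^2 + 2xy - 4x + y^2 - 4y + 4   [differs from x^2 + 2xy + y^2: not invariant]
(B) x^2 + y  ->  (x - 1)^2 + (y - 1) = x^2 - 2x + y   [differs from x^2 + y: not invariant]
(C) x + 2y  ->  (x - 1) + 2(y - 1) = x + 2y - 3   [differs from x + 2y: not invariant]
(D) x - y  ->  (x - 1) - (y - 1) = x - y   [equals x - y: invariant]

Only option (D), x - y, is unchanged by the transformation.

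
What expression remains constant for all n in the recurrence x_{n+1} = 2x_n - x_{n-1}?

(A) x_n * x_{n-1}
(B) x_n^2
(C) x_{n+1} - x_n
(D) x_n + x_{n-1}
C

For the recurrence x_{n+1} = 2x_n - x_{n-1}:

If x_{n+1} = 2x_n - x_{n-1}, then:
x_{n+1} - x_n = x_n - x_{n-1}
The first difference is constant throughout the sequence.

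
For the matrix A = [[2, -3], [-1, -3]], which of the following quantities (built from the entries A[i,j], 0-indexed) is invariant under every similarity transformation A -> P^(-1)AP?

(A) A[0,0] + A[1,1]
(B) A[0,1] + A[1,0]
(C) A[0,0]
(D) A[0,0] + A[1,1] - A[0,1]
A

A[0,0] + A[1,1] is the trace of A. By the cyclic property of the trace, tr(P^(-1)AP) = tr(APP^(-1)) = tr(A), so it is the same for every matrix similar to A.

The other combinations are not similarity invariants. For example, take P = [[1, 2], [0, 1]] (det P = 1), so P^(-1) = [[1, -2], [0, 1]] and
B = P^(-1)AP = [[4, 11], [-1, -5]].
Evaluating each option on A and on B:
(A) A[0,0] + A[1,1]: -1 for A, -1 for B -> unchanged
(B) A[0,1] + A[1,0]: -4 for A, 10 for B -> changes
(C) A[0,0]: 2 for A, 4 for B -> changes
(D) A[0,0] + A[1,1] - A[0,1]: 2 for A, -12 for B -> changes

Only (A) A[0,0] + A[1,1] = -1 survives (and it does so for every P, not just this one), so it is the invariant.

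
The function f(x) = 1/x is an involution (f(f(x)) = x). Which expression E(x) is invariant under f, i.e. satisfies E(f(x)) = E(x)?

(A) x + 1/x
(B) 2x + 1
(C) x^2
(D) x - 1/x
A

Replace x by f(x) = 1/x in each option and simplify. As a quick numerical cross-check, also compare E(4) with E(f(4)) = E(1/4).

(A) x + 1/x  ->  (1/x) + 1/(1/x), which simplifies back to x + 1/x; check: E(4) = 17/4, E(1/4) = 17/4.   [invariant]
(B) 2x + 1  ->  2(1/x) + 1 = (x + 2)/x; check: E(4) = 9 but E(1/4) = 3/2.   [not invariant]
(C) x^2  ->  (1/x)^2 = x^(-2); check: E(4) = 16 but E(1/4) = 1/16.   [not invariant]
(D) x - 1/x  ->  (1/x) - 1/(1/x) = -x + 1/x; check: E(4) = 15/4 but E(1/4) = -15/4.   [not invariant]

Only (A) is unchanged. E is symmetric under swapping x with f(x) = 1/x, which is exactly what an involution does.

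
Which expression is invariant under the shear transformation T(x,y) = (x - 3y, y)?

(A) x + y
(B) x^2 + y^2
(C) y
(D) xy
C

Under the shear T(x,y) = (x - 3y, y):
Substitute the transformed coordinates into each option and compare with the original:
(A) x + y  ->  (x - 3y) + (y) = x - 2y   [differs from x + y: not invariant]
(B) x^2 + y^2  ->  (x - 3y)^2 + (y)^2 = x^2 - 6xy + 10y^2   [differs from x^2 + y^2: not invariant]
(C) y  ->  (y) = y   [equals y: invariant]
(D) xy  ->  (x - 3y)(y) = xy - 3y^2   [differs from xy: not invariant]

Only option (C), y, is unchanged by the transformation.
A horizontal shear moves points parallel to the x-axis, so the y-coordinate (and any function of y alone) is unchanged.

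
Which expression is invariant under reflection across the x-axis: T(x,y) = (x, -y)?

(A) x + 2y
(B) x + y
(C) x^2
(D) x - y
C

The map is reflection across the x-axis: T(x,y) = (x, -y).
Substitute the transformed coordinates into each option and compare with the original:
(A) x + 2y  ->  (x) + 2(-y) = x - 2y   [differs from x + 2y: not invariant]
(B) x + y  ->  (x) + (-y) = x - y   [differs from x + y: not invariant]
(C) x^2  ->  (x)^2 = x^2   [equals x^2: invariant]
(D) x - y  ->  (x) - (-y) = x + y   [differs from x - y: not invariant]

Only option (C), x^2, is unchanged by the transformation.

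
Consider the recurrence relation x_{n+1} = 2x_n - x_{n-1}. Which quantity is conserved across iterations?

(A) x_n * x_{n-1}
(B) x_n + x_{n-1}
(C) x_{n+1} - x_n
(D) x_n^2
C

For the recurrence x_{n+1} = 2x_n - x_{n-1}:

If x_{n+1} = 2x_n - x_{n-1}, then:
x_{n+1} - x_n = x_n - x_{n-1}
The first difference is constant throughout the sequence.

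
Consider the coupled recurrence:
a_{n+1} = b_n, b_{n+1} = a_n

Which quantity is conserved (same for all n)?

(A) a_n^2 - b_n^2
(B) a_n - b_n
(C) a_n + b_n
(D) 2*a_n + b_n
C

Replace a_n by a_{n+1} = b_n and b_n by b_{n+1} = a_n in each option and simplify:
(A) a_n^2 - b_n^2  ->  (b_n)^2 - (a_n)^2 = -a_n^2 + b_n^2   [not conserved]
(B) a_n - b_n  ->  (b_n) - (a_n) = -a_n + b_n   [not conserved]
(C) a_n + b_n  ->  (b_n) + (a_n) = a_n + b_n   [conserved]
(D) 2*a_n + b_n  ->  2*(b_n) + (a_n) = a_n + 2*b_n   [not conserved]

Only (C) a_n + b_n returns to itself after one step, so it is the conserved quantity.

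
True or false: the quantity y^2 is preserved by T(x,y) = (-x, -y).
True

Substitute T(x,y) = (-x, -y) into the expression and compare with the original.

Original: y^2
After applying T: (-y)^2 = y^2

This is identical to the original y^2, so the expression is invariant.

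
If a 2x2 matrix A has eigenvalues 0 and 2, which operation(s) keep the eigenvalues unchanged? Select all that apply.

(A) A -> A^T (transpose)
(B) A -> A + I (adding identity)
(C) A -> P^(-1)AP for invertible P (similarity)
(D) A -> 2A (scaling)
A and C

Eigenvalues are preserved by:
1. Similarity transformations: A -> P^(-1)AP (same characteristic polynomial)
2. Transpose: A^T has the same eigenvalues as A

Eigenvalues are NOT preserved by:
- Adding identity: eigenvalues become 0+1, 2+1
- Scaling: eigenvalues become 0, 4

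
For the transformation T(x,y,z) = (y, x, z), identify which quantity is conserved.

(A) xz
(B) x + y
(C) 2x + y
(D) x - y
B

Apply T(x,y,z) = (y, x, z) to each option, i.e. replace (x, y, z) by the transformed coordinates.
Substitute the transformed coordinates into each option and compare with the original:
(A) xz  ->  (y)(z) = yz   [differs from xz: not invariant]
(B) x + y  ->  (y) + (x) = x + y   [equals x + y: invariant]
(C) 2x + y  ->  2(y) + (x) = x + 2y   [differs from 2x + y: not invariant]
(D) x - y  ->  (y) - (x) = -x + y   [differs from x - y: not invariant]

Only option (B), x + y, is unchanged by the transformation.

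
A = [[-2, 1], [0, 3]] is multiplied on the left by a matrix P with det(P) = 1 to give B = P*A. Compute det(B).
-6

By the multiplicative property of determinants, det(B) = det(P*A) = det(P) * det(A) = det(A),
so the determinant is invariant under multiplication by any determinant-1 matrix; we just need det(A).

det(A) = (-2)(3) - (1)(0) = -6 - 0 = -6

Therefore det(B) = 1 * (-6) = -6.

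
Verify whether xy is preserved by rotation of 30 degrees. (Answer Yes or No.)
No

Applying rotation by 30 degrees: x' = x*cos(30 degrees) - y*sin(30 degrees) = sqrt(3)x/2 - y/2, y' = x*sin(30 degrees) + y*cos(30 degrees) = x/2 + sqrt(3)y/2

Substituting into xy:
(sqrt(3)x/2 - y/2)(x/2 + sqrt(3)y/2)
= sqrt(3)x^2/4 + xy/2 - sqrt(3)y^2/4

This differs from the original expression xy, so it is NOT invariant.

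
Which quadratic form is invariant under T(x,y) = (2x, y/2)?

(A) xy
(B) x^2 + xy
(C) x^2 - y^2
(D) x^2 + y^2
A

T multiplies x by 2 and divides y by 2.
Substitute the transformed coordinates into each option and compare with the original:
(A) xy  ->  (2x)(y/2) = xy   [equals xy: invariant]
(B) x^2 + xy  ->  (2x)^2 + (2x)(y/2) = 4x^2 + xy   [differs from x^2 + xy: not invariant]
(C) x^2 - y^2  ->  (2x)^2 - (y/2)^2 = 4x^2 - y^2/4   [differs from x^2 - y^2: not invariant]
(D) x^2 + y^2  ->  (2x)^2 + (y/2)^2 = 4x^2 + y^2/4   [differs from x^2 + y^2: not invariant]

Only option (A), xy, is unchanged by the transformation.
The factors 2 and 1/2 cancel only in the pure product xy.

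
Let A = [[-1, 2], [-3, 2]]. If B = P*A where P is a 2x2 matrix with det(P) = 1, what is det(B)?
4

By the multiplicative property of determinants, det(B) = det(P*A) = det(P) * det(A) = det(A),
so the determinant is invariant under multiplication by any determinant-1 matrix; we just need det(A).

det(A) = (-1)(2) - (2)(-3) = -2 - (-6) = 4

Therefore det(B) = 1 * 4 = 4.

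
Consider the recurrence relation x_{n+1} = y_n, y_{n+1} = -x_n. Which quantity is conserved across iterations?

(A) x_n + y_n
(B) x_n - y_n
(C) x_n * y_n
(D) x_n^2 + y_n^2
D

For the recurrence x_{n+1} = y_n, y_{n+1} = -x_n:

x_{n+1}^2 + y_{n+1}^2 = y_n^2 + (-x_n)^2 = x_n^2 + y_n^2
The sum of squares is conserved (like energy in a harmonic oscillator).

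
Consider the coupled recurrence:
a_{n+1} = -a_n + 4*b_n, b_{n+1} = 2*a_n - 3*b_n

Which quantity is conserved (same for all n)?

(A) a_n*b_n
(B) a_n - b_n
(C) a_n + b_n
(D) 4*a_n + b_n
C

Replace a_n by a_{n+1} = -a_n + 4*b_n and b_n by b_{n+1} = 2*a_n - 3*b_n in each option and simplify:
(A) a_n*b_n  ->  (-a_n + 4*b_n)*(2*a_n - 3*b_n) = -2*a_n^2 + 11*a_n*b_n - 12*b_n^2   [not conserved]
(B) a_n - b_n  ->  (-a_n + 4*b_n) - (2*a_n - 3*b_n) = -3*a_n + 7*b_n   [not conserved]
(C) a_n + b_n  ->  (-a_n + 4*b_n) + (2*a_n - 3*b_n) = a_n + b_n   [conserved]
(D) 4*a_n + b_n  ->  4*(-a_n + 4*b_n) + (2*a_n - 3*b_n) = -2*a_n + 13*b_n   [not conserved]

Only (C) a_n + b_n returns to itself after one step, so it is the conserved quantity.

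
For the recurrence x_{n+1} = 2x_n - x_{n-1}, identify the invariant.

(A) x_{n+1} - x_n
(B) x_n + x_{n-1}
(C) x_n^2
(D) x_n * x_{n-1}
A

For the recurrence x_{n+1} = 2x_n - x_{n-1}:

If x_{n+1} = 2x_n - x_{n-1}, then:
x_{n+1} - x_n = x_n - x_{n-1}
The first difference is constant throughout the sequence.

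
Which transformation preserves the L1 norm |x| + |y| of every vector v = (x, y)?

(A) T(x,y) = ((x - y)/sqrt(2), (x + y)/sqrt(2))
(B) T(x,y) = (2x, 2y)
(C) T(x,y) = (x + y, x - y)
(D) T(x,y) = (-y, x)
D

A transformation preserves a norm if ||T(v)|| = ||v|| for every v; a single vector where the norm changes rules an option out.

(A) T(x,y) = ((x - y)/sqrt(2), (x + y)/sqrt(2)): v = (1, 0) has norm |1| + |0| = 1, but T(v) = (sqrt(2)/2, sqrt(2)/2) has norm sqrt(2) -- not preserved.
(B) T(x,y) = (2x, 2y): v = (1, 0) has norm |1| + |0| = 1, but T(v) = (2, 0) has norm 2 -- not preserved.
(C) T(x,y) = (x + y, x - y): v = (1, 0) has norm |1| + |0| = 1, but T(v) = (1, 1) has norm 2 -- not preserved.
(D) T(x,y) = (-y, x): preserves the norm -- it only permutes the coordinates and/or flips signs, which leaves |x| + |y| unchanged.

Therefore the answer is (D).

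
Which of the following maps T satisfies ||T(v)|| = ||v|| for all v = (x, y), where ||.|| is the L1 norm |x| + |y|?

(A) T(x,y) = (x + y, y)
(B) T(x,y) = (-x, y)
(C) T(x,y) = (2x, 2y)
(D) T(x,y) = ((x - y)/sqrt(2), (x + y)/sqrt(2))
B

A transformation preserves a norm if ||T(v)|| = ||v|| for every v; a single vector where the norm changes rules an option out.

(A) T(x,y) = (x + y, y): v = (0, 1) has norm |0| + |1| = 1, but T(v) = (1, 1) has norm 2 -- not preserved.
(B) T(x,y) = (-x, y): preserves the norm -- it only permutes the coordinates and/or flips signs, which leaves |x| + |y| unchanged.
(C) T(x,y) = (2x, 2y): v = (1, 0) has norm |1| + |0| = 1, but T(v) = (2, 0) has norm 2 -- not preserved.
(D) T(x,y) = ((x - y)/sqrt(2), (x + y)/sqrt(2)): v = (1, 0) has norm |1| + |0| = 1, but T(v) = (sqrt(2)/2, sqrt(2)/2) has norm sqrt(2) -- not preserved.

Therefore the answer is (B).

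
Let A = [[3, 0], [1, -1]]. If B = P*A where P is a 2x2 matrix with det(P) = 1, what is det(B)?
-3

By the multiplicative property of determinants, det(B) = det(P*A) = det(P) * det(A) = det(A),
so the determinant is invariant under multiplication by any determinant-1 matrix; we just need det(A).

det(A) = (3)(-1) - (0)(1) = -3 - 0 = -3

Therefore det(B) = 1 * (-3) = -3.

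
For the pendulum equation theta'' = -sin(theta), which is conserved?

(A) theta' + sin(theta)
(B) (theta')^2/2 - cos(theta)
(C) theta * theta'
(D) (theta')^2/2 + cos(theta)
B

A first integral I satisfies dI/dt = 0 along every solution. Differentiate each option and use the equation of motion:
(A) d/dt[theta' + sin(theta)] = theta'' + cos(theta) theta' = -sin(theta) + theta' cos(theta), not identically 0
(B) d/dt[(theta')^2/2 - cos(theta)] = theta' theta'' + sin(theta) theta' = theta'(-sin(theta)) + theta' sin(theta) = 0
(C) d/dt[theta * theta'] = (theta')^2 + theta theta'' = (theta')^2 - theta sin(theta), not identically 0
(D) d/dt[(theta')^2/2 + cos(theta)] = theta' theta'' - sin(theta) theta' = -2 theta' sin(theta), not identically 0

Only (B) has zero time-derivative. This is the total energy: kinetic (theta')^2/2 plus potential -cos(theta).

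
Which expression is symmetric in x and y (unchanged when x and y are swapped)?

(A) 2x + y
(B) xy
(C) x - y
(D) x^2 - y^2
B

A symmetric expression is unchanged when the variables are permuted; here the transformation to test is the swap (x, y) -> (y, x).
Substitute the transformed coordinates into each option and compare with the original:
(A) 2x + y  ->  2(y) + (x) = x + 2y   [differs from 2x + y: not invariant]
(B) xy  ->  (y)(x) = xy   [equals xy: invariant]
(C) x - y  ->  (y) - (x) = -x + y   [differs from x - y: not invariant]
(D) x^2 - y^2  ->  (y)^2 - (x)^2 = -x^2 + y^2   [differs from x^2 - y^2: not invariant]

Only option (B), xy, is unchanged by the transformation.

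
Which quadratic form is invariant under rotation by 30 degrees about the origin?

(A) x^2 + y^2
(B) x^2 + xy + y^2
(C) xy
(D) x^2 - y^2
A

Rotation by 30 degrees sends (x, y) to (sqrt(3)x/2 - y/2, x/2 + sqrt(3)y/2).
Substitute the transformed coordinates into each option and compare with the original:
(A) x^2 + y^2  ->  (sqrt(3)x/2 - y/2)^2 + (x/2 + sqrt(3)y/2)^2 = x^2 + y^2   [equals x^2 + y^2: invariant]
(B) x^2 + xy + y^2  ->  (sqrt(3)x/2 - y/2)^2 + (sqrt(3)x/2 - y/2)(x/2 + sqrt(3)y/2) + (x/2 + sqrt(3)y/2)^2 = sqrt(3)x^2/4 + x^2 + xy/2 - sqrt(3)y^2/4 + y^2   [differs from x^2 + xy + y^2: not invariant]
(C) xy  ->  (sqrt(3)x/2 - y/2)(x/2 + sqrt(3)y/2) = sqrt(3)x^2/4 + xy/2 - sqrt(3)y^2/4   [differs from xy: not invariant]
(D) x^2 - y^2  ->  (sqrt(3)x/2 - y/2)^2 - (x/2 + sqrt(3)y/2)^2 = x^2/2 - sqrt(3)xy - y^2/2   [differs from x^2 - y^2: not invariant]

Only option (A), x^2 + y^2, is unchanged by the transformation.
x^2 + y^2 is the squared distance from the origin, which rotations preserve.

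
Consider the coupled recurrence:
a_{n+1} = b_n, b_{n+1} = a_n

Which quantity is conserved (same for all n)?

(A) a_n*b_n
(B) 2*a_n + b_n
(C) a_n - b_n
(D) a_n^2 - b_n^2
A

Replace a_n by a_{n+1} = b_n and b_n by b_{n+1} = a_n in each option and simplify:
(A) a_n*b_n  ->  (b_n)*(a_n) = a_n*b_n   [conserved]
(B) 2*a_n + b_n  ->  2*(b_n) + (a_n) = a_n + 2*b_n   [not conserved]
(C) a_n - b_n  ->  (b_n) - (a_n) = -a_n + b_n   [not conserved]
(D) a_n^2 - b_n^2  ->  (b_n)^2 - (a_n)^2 = -a_n^2 + b_n^2   [not conserved]

Only (A) a_n*b_n returns to itself after one step, so it is the conserved quantity.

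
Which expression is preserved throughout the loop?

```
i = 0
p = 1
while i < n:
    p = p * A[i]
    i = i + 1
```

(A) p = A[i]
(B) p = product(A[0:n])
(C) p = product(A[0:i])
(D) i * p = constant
C

A loop invariant must hold before the first iteration and be re-established by every execution of the body.

(C) p = product(A[0:i]): Initially i = 0 and p = 1 = product of the empty slice A[0:0]. If p = product(A[0:i]) holds at the top of an iteration, the body sets p to product(A[0:i]) * A[i] = product(A[0:i+1]) and then i to i+1, so the property is restored. At exit i = n, giving p = product(A[0:n]).

The other options fail:
(A) p = A[i]: after the first iteration p = A[0] but i = 1; in general p is a product of several elements, not a single one.
(B) p = product(A[0:n]): false before the loop (p = 1, not the full product) -- it only becomes true at exit.
(D) i * p = constant: initially i * p = 0, but after one iteration it is 1 * A[0], which is nonzero in general.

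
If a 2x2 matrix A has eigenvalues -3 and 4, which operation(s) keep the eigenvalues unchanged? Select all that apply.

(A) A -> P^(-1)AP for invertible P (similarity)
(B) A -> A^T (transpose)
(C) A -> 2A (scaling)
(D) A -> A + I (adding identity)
A and B

Eigenvalues are preserved by:
1. Similarity transformations: A -> P^(-1)AP (same characteristic polynomial)
2. Transpose: A^T has the same eigenvalues as A

Eigenvalues are NOT preserved by:
- Adding identity: eigenvalues become -3+1, 4+1
- Scaling: eigenvalues become -6, 8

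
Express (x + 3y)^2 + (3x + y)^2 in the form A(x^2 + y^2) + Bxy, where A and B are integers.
10(x^2 + y^2) + 12xy

Expanding: (x + 3y)^2 = x^2 + 6xy + 9y^2
(3x + y)^2 = 9x^2 + 6xy + y^2
Sum = (1+9)(x^2+y^2) + 12xy = 10(x^2 + y^2) + 12xy
This is symmetric in x and y.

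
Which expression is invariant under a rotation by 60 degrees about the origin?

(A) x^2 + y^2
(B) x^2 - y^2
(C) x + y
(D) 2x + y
A

A rotation by 60 degrees sends (x, y) to (x/2 - sqrt(3)y/2, sqrt(3)x/2 + y/2).
Substitute the transformed coordinates into each option and compare with the original:
(A) x^2 + y^2  ->  (x/2 - sqrt(3)y/2)^2 + (sqrt(3)x/2 + y/2)^2 = x^2 + y^2   [equals x^2 + y^2: invariant]
(B) x^2 - y^2  ->  (x/2 - sqrt(3)y/2)^2 - (sqrt(3)x/2 + y/2)^2 = -x^2/2 - sqrt(3)xy + y^2/2   [differs from x^2 - y^2: not invariant]
(C) x + y  ->  (x/2 - sqrt(3)y/2) + (sqrt(3)x/2 + y/2) = x/2 + sqrt(3)x/2 - sqrt(3)y/2 + y/2   [differs from x + y: not invariant]
(D) 2x + y  ->  2(x/2 - sqrt(3)y/2) + (sqrt(3)x/2 + y/2) = sqrt(3)x/2 + x - sqrt(3)y + y/2   [differs from 2x + y: not invariant]

Only option (A), x^2 + y^2, is unchanged by the transformation.
Geometrically, x^2 + y^2 is the squared distance from the origin, which every rotation about the origin preserves.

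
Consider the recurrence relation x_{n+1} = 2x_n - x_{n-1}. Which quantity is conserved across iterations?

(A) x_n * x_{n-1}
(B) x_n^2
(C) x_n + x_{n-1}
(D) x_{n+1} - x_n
D

For the recurrence x_{n+1} = 2x_n - x_{n-1}:

If x_{n+1} = 2x_n - x_{n-1}, then:
x_{n+1} - x_n = x_n - x_{n-1}
The first difference is constant throughout the sequence.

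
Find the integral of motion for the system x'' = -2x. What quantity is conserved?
E = (x')^2 + 2x^2

Multiply the equation by x':
x' * x'' = -2x * x'
The left side is d/dt[(x')^2/2] and the right side is d/dt[-2x^2/2], so
d/dt[(x')^2/2 + 2x^2/2] = 0, i.e. (x')^2/2 + 2x^2/2 = constant.
Multiplying by 2, the integral of motion is E = (x')^2 + 2x^2.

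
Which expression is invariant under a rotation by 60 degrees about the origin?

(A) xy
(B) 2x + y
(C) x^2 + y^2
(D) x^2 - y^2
C

A rotation by 60 degrees sends (x, y) to (x/2 - sqrt(3)y/2, sqrt(3)x/2 + y/2).
Substitute the transformed coordinates into each option and compare with the original:
(A) xy  ->  (x/2 - sqrt(3)y/2)(sqrt(3)x/2 + y/2) = sqrt(3)x^2/4 - xy/2 - sqrt(3)y^2/4   [differs from xy: not invariant]
(B) 2x + y  ->  2(x/2 - sqrt(3)y/2) + (sqrt(3)x/2 + y/2) = sqrt(3)x/2 + x - sqrt(3)y + y/2   [differs from 2x + y: not invariant]
(C) x^2 + y^2  ->  (x/2 - sqrt(3)y/2)^2 + (sqrt(3)x/2 + y/2)^2 = x^2 + y^2   [equals x^2 + y^2: invariant]
(D) x^2 - y^2  ->  (x/2 - sqrt(3)y/2)^2 - (sqrt(3)x/2 + y/2)^2 = -x^2/2 - sqrt(3)xy + y^2/2   [differs from x^2 - y^2: not invariant]

Only option (C), x^2 + y^2, is unchanged by the transformation.
Geometrically, x^2 + y^2 is the squared distance from the origin, which every rotation about the origin preserves.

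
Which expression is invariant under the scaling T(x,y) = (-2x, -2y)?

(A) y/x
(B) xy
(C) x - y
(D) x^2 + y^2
A

Under the uniform scaling T(x,y) = (-2x, -2y):
Substitute the transformed coordinates into each option and compare with the original:
(A) y/x  ->  (-2y)/(-2x) = y/x   [equals y/x: invariant]
(B) xy  ->  (-2x)(-2y) = 4xy   [differs from xy: not invariant]
(C) x - y  ->  (-2x) - (-2y) = -2x + 2y   [differs from x - y: not invariant]
(D) x^2 + y^2  ->  (-2x)^2 + (-2y)^2 = 4x^2 + 4y^2   [differs from x^2 + y^2: not invariant]

Only option (A), y/x, is unchanged by the transformation.
The common factor -2 cancels in a ratio of coordinates, while sums, products and sums of squares pick up factors of -2 or 4.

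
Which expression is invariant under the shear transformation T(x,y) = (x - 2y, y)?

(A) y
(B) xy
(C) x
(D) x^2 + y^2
A

Under the shear T(x,y) = (x - 2y, y):
Substitute the transformed coordinates into each option and compare with the original:
(A) y  ->  (y) = y   [equals y: invariant]
(B) xy  ->  (x - 2y)(y) = xy - 2y^2   [differs from xy: not invariant]
(C) x  ->  (x - 2y) = x - 2y   [differs from x: not invariant]
(D) x^2 + y^2  ->  (x - 2y)^2 + (y)^2 = x^2 - 4xy + 5y^2   [differs from x^2 + y^2: not invariant]

Only option (A), y, is unchanged by the transformation.
A horizontal shear moves points parallel to the x-axis, so the y-coordinate (and any function of y alone) is unchanged.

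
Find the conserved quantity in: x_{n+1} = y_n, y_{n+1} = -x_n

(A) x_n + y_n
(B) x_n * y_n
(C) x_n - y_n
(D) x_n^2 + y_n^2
D

For the recurrence x_{n+1} = y_n, y_{n+1} = -x_n:

x_{n+1}^2 + y_{n+1}^2 = y_n^2 + (-x_n)^2 = x_n^2 + y_n^2
The sum of squares is conserved (like energy in a harmonic oscillator).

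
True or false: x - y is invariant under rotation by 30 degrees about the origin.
False

Applying rotation by 30 degrees: x' = x*cos(30 degrees) - y*sin(30 degrees) = sqrt(3)x/2 - y/2, y' = x*sin(30 degrees) + y*cos(30 degrees) = x/2 + sqrt(3)y/2

Substituting into x - y:
(sqrt(3)x/2 - y/2) - (x/2 + sqrt(3)y/2)
= -x/2 + sqrt(3)x/2 - sqrt(3)y/2 - y/2

This differs from the original expression x - y, so it is NOT invariant.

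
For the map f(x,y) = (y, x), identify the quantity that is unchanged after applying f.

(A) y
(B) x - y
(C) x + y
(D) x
C

For f(x,y) = (y, x):
After applying f: x' = y, y' = x. So x' + y' = y + x = x + y.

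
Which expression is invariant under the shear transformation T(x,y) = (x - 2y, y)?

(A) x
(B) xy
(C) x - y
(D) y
D

Under the shear T(x,y) = (x - 2y, y):
Substitute the transformed coordinates into each option and compare with the original:
(A) x  ->  (x - 2y) = x - 2y   [differs from x: not invariant]
(B) xy  ->  (x - 2y)(y) = xy - 2y^2   [differs from xy: not invariant]
(C) x - y  ->  (x - 2y) - (y) = x - 3y   [differs from x - y: not invariant]
(D) y  ->  (y) = y   [equals y: invariant]

Only option (D), y, is unchanged by the transformation.
A horizontal shear moves points parallel to the x-axis, so the y-coordinate (and any function of y alone) is unchanged.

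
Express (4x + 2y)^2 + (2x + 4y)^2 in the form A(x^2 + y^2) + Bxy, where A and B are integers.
20(x^2 + y^2) + 32xy

Expanding: (4x + 2y)^2 = 16x^2 + 16xy + 4y^2
(2x + 4y)^2 = 4x^2 + 16xy + 16y^2
Sum = (16+4)(x^2+y^2) + 32xy = 20(x^2 + y^2) + 32xy
This is symmetric in x and y.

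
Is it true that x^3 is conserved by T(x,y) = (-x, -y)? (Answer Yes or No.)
No

Substitute T(x,y) = (-x, -y) into the expression and compare with the original.

Original: x^3
After applying T: (-x)^3 = -x^3

This differs from the original x^3 (difference: -2x^3), so the expression is NOT invariant.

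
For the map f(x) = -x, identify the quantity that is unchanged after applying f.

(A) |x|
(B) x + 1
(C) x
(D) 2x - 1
A

For f(x) = -x:
Applying f replaces x by -x. Since |-x| = |x|, the absolute value is unchanged by f, whereas x -> -x, 2x - 1 -> -2x - 1 and x + 1 -> -x + 1 all change.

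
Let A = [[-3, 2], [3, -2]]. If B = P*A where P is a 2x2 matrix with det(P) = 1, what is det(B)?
0

By the multiplicative property of determinants, det(B) = det(P*A) = det(P) * det(A) = det(A),
so the determinant is invariant under multiplication by any determinant-1 matrix; we just need det(A).

det(A) = (-3)(-2) - (2)(3) = 6 - 6 = 0

Therefore det(B) = 1 * 0 = 0.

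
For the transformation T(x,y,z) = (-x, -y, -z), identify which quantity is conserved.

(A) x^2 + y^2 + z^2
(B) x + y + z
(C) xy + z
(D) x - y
A

Apply T(x,y,z) = (-x, -y, -z) to each option, i.e. replace (x, y, z) by the transformed coordinates.
Substitute the transformed coordinates into each option and compare with the original:
(A) x^2 + y^2 + z^2  ->  (-x)^2 + (-y)^2 + (-z)^2 = x^2 + y^2 + z^2   [equals x^2 + y^2 + z^2: invariant]
(B) x + y + z  ->  (-x) + (-y) + (-z) = -x - y - z   [differs from x + y + z: not invariant]
(C) xy + z  ->  (-x)(-y) + (-z) = xy - z   [differs from xy + z: not invariant]
(D) x - y  ->  (-x) - (-y) = -x + y   [differs from x - y: not invariant]

Only option (A), x^2 + y^2 + z^2, is unchanged by the transformation.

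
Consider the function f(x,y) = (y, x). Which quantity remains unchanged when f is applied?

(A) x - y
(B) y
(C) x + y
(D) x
C

For f(x,y) = (y, x):
After applying f: x' = y, y' = x. So x' + y' = y + x = x + y.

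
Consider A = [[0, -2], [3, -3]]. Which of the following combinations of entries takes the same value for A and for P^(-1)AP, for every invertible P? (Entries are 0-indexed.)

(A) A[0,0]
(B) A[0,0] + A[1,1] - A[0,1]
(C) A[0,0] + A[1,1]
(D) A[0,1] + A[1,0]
C

A[0,0] + A[1,1] is the trace of A. By the cyclic property of the trace, tr(P^(-1)AP) = tr(APP^(-1)) = tr(A), so it is the same for every matrix similar to A.

The other combinations are not similarity invariants. For example, take P = [[1, 1], [1, 2]] (det P = 1), so P^(-1) = [[2, -1], [-1, 1]] and
B = P^(-1)AP = [[-4, -5], [2, 1]].
Evaluating each option on A and on B:
(A) A[0,0]: 0 for A, -4 for B -> changes
(B) A[0,0] + A[1,1] - A[0,1]: -1 for A, 2 for B -> changes
(C) A[0,0] + A[1,1]: -3 for A, -3 for B -> unchanged
(D) A[0,1] + A[1,0]: 1 for A, -3 for B -> changes

Only (C) A[0,0] + A[1,1] = -3 survives (and it does so for every P, not just this one), so it is the invariant.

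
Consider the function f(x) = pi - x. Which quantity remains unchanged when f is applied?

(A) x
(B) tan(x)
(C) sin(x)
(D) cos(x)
C

For f(x) = pi - x:
sin(pi - x) = sin(x), so sine is invariant under this transformation.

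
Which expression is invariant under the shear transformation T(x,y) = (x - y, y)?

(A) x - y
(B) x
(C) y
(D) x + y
C

Under the shear T(x,y) = (x - y, y):
Substitute the transformed coordinates into each option and compare with the original:
(A) x - y  ->  (x - y) - (y) = x - 2y   [differs from x - y: not invariant]
(B) x  ->  (x - y) = x - y   [differs from x: not invariant]
(C) y  ->  (y) = y   [equals y: invariant]
(D) x + y  ->  (x - y) + (y) = x   [differs from x + y: not invariant]

Only option (C), y, is unchanged by the transformation.
A horizontal shear moves points parallel to the x-axis, so the y-coordinate (and any function of y alone) is unchanged.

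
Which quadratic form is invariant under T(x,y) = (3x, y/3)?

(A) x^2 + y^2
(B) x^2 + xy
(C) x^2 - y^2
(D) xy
D

T multiplies x by 3 and divides y by 3.
Substitute the transformed coordinates into each option and compare with the original:
(A) x^2 + y^2  ->  (3x)^2 + (y/3)^2 = 9x^2 + y^2/9   [differs from x^2 + y^2: not invariant]
(B) x^2 + xy  ->  (3x)^2 + (3x)(y/3) = 9x^2 + xy   [differs from x^2 + xy: not invariant]
(C) x^2 - y^2  ->  (3x)^2 - (y/3)^2 = 9x^2 - y^2/9   [differs from x^2 - y^2: not invariant]
(D) xy  ->  (3x)(y/3) = xy   [equals xy: invariant]

Only option (D), xy, is unchanged by the transformation.
The factors 3 and 1/3 cancel only in the pure product xy.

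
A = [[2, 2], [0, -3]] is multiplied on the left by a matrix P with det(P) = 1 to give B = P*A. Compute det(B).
-6

By the multiplicative property of determinants, det(B) = det(P*A) = det(P) * det(A) = det(A),
so the determinant is invariant under multiplication by any determinant-1 matrix; we just need det(A).

det(A) = (2)(-3) - (2)(0) = -6 - 0 = -6

Therefore det(B) = 1 * (-6) = -6.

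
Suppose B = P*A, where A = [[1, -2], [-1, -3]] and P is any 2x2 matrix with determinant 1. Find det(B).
-5

By the multiplicative property of determinants, det(B) = det(P*A) = det(P) * det(A) = det(A),
so the determinant is invariant under multiplication by any determinant-1 matrix; we just need det(A).

det(A) = (1)(-3) - (-2)(-1) = -3 - 2 = -5

Therefore det(B) = 1 * (-5) = -5.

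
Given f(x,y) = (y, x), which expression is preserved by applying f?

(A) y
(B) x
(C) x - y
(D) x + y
D

For f(x,y) = (y, x):
After applying f: x' = y, y' = x. So x' + y' = y + x = x + y.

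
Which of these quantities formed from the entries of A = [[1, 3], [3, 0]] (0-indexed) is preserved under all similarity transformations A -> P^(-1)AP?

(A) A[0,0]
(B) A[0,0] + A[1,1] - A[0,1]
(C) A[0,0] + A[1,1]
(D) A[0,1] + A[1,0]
C

A[0,0] + A[1,1] is the trace of A. By the cyclic property of the trace, tr(P^(-1)AP) = tr(APP^(-1)) = tr(A), so it is the same for every matrix similar to A.

The other combinations are not similarity invariants. For example, take P = [[1, -1], [0, 1]] (det P = 1), so P^(-1) = [[1, 1], [0, 1]] and
B = P^(-1)AP = [[4, -1], [3, -3]].
Evaluating each option on A and on B:
(A) A[0,0]: 1 for A, 4 for B -> changes
(B) A[0,0] + A[1,1] - A[0,1]: -2 for A, 2 for B -> changes
(C) A[0,0] + A[1,1]: 1 for A, 1 for B -> unchanged
(D) A[0,1] + A[1,0]: 6 for A, 2 for B -> changes

Only (C) A[0,0] + A[1,1] = 1 survives (and it does so for every P, not just this one), so it is the invariant.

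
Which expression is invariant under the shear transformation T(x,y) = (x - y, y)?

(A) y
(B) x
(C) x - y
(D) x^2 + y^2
A

Under the shear T(x,y) = (x - y, y):
Substitute the transformed coordinates into each option and compare with the original:
(A) y  ->  (y) = y   [equals y: invariant]
(B) x  ->  (x - y) = x - y   [differs from x: not invariant]
(C) x - y  ->  (x - y) - (y) = x - 2y   [differs from x - y: not invariant]
(D) x^2 + y^2  ->  (x - y)^2 + (y)^2 = x^2 - 2xy + 2y^2   [differs from x^2 + y^2: not invariant]

Only option (A), y, is unchanged by the transformation.
A horizontal shear moves points parallel to the x-axis, so the y-coordinate (and any function of y alone) is unchanged.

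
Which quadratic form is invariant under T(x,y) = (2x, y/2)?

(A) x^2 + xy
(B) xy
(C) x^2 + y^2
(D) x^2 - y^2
B

T multiplies x by 2 and divides y by 2.
Substitute the transformed coordinates into each option and compare with the original:
(A) x^2 + xy  ->  (2x)^2 + (2x)(y/2) = 4x^2 + xy   [differs from x^2 + xy: not invariant]
(B) xy  ->  (2x)(y/2) = xy   [equals xy: invariant]
(C) x^2 + y^2  ->  (2x)^2 + (y/2)^2 = 4x^2 + y^2/4   [differs from x^2 + y^2: not invariant]
(D) x^2 - y^2  ->  (2x)^2 - (y/2)^2 = 4x^2 - y^2/4   [differs from x^2 - y^2: not invariant]

Only option (B), xy, is unchanged by the transformation.
The factors 2 and 1/2 cancel only in the pure product xy.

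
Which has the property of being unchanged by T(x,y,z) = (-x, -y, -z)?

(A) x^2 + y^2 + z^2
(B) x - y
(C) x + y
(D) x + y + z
A

Apply T(x,y,z) = (-x, -y, -z) to each option, i.e. replace (x, y, z) by the transformed coordinates.
Substitute the transformed coordinates into each option and compare with the original:
(A) x^2 + y^2 + z^2  ->  (-x)^2 + (-y)^2 + (-z)^2 = x^2 + y^2 + z^2   [equals x^2 + y^2 + z^2: invariant]
(B) x - y  ->  (-x) - (-y) = -x + y   [differs from x - y: not invariant]
(C) x + y  ->  (-x) + (-y) = -x - y   [differs from x + y: not invariant]
(D) x + y + z  ->  (-x) + (-y) + (-z) = -x - y - z   [differs from x + y + z: not invariant]

Only option (A), x^2 + y^2 + z^2, is unchanged by the transformation.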